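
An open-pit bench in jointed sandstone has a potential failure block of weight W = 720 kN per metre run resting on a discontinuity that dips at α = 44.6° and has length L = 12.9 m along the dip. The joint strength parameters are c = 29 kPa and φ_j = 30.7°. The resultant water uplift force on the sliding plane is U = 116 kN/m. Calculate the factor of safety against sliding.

Resolving the block weight along and normal to the plane and applying the Mohr–Coulomb strength on the joint:
N' = W cosα − U = 720·cos44.6° − 116 = 396.7 kN/m
Driving force T = W sinα = 720·sin44.6° = 505.6 kN/m
Resisting force R = c·L + N'·tanφ_j = 29·12.9 + 396.7·tan30.7° = 374.1 + 235.5 = 609.6 kN/m
FS = R / T = 609.6 / 505.6 = 1.206

FS = 1.21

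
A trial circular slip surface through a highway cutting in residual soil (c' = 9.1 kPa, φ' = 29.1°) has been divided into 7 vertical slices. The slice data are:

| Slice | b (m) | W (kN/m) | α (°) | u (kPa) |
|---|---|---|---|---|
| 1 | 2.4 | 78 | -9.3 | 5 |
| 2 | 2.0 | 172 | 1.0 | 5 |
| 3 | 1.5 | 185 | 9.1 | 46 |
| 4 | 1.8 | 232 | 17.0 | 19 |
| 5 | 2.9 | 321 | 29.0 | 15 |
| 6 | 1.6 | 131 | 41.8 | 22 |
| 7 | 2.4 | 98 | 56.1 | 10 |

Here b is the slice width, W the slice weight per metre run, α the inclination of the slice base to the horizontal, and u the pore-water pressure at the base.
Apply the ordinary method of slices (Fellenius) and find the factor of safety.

Ordinary method of slices: FS = Σ[c'·Δl_i + (W_i cosα_i − u_i·Δl_i)·tanφ'] / Σ W_i sinα_i, with Δl_i = b_i / cosα_i.
Slice 1: Δl = 2.4/cos(-9.3°) = 2.432 m; N'_1 = 78·cos(-9.3°) − 5·2.432 = 64.8; c'Δl = 22.13; W sinα = -12.6
Slice 2: Δl = 2.0/cos1.0° = 2.000 m; N'_2 = 172·cos1.0° − 5·2.000 = 162.0; c'Δl = 18.20; W sinα = 3.0
Slice 3: Δl = 1.5/cos9.1° = 1.519 m; N'_3 = 185·cos9.1° − 46·1.519 = 112.8; c'Δl = 13.82; W sinα = 29.3
Slice 4: Δl = 1.8/cos17.0° = 1.882 m; N'_4 = 232·cos17.0° − 19·1.882 = 186.1; c'Δl = 17.13; W sinα = 67.8
Slice 5: Δl = 2.9/cos29.0° = 3.316 m; N'_5 = 321·cos29.0° − 15·3.316 = 231.0; c'Δl = 30.17; W sinα = 155.6
Slice 6: Δl = 1.6/cos41.8° = 2.146 m; N'_6 = 131·cos41.8° − 22·2.146 = 50.4; c'Δl = 19.53; W sinα = 87.3
Slice 7: Δl = 2.4/cos56.1° = 4.303 m; N'_7 = 98·cos56.1° − 10·4.303 = 11.6; c'Δl = 39.16; W sinα = 81.3
Σc'Δl = 160.1 kN/m; ΣN' = 818.8 kN/m; ΣW sinα = 411.8 kN/m
Resisting = 160.1 + 818.8·tan29.1° = 160.1 + 455.7 = 615.9 kN/m
FS = 615.9 / 411.8 = 1.496

FS = 1.50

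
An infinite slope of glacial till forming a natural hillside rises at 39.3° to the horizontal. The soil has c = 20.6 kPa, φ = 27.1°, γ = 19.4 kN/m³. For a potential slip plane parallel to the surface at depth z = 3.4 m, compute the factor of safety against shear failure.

FS = 1.26

For an infinite slope with a slip plane parallel to the surface (no pore pressure): FS = [c + γz cos²β tanφ] / [γz sinβ cosβ].
γz = 19.4·3.4 = 65.96 kN/m²
Numerator = 20.6 + 65.96·cos²39.3°·tan27.1° = 20.6 + 65.96·0.5988·0.5117 = 40.813 kPa
Denominator = 65.96·sin39.3°·cos39.3° = 65.96·0.6334·0.7738 = 32.329 kPa
FS = 40.813 / 32.329 = 1.262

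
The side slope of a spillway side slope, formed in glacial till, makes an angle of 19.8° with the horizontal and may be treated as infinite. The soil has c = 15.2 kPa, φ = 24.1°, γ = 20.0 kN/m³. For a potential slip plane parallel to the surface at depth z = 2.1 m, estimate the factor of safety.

FS = 2.38

For an infinite slope with a slip plane parallel to the surface (no pore pressure): FS = [c + γz cos²β tanφ] / [γz sinβ cosβ].
γz = 20.0·2.1 = 42.00 kN/m²
Numerator = 15.2 + 42.00·cos²19.8°·tan24.1° = 15.2 + 42.00·0.8853·0.4473 = 31.832 kPa
Denominator = 42.00·sin19.8°·cos19.8° = 42.00·0.3387·0.9409 = 13.386 kPa
FS = 31.832 / 13.386 = 2.378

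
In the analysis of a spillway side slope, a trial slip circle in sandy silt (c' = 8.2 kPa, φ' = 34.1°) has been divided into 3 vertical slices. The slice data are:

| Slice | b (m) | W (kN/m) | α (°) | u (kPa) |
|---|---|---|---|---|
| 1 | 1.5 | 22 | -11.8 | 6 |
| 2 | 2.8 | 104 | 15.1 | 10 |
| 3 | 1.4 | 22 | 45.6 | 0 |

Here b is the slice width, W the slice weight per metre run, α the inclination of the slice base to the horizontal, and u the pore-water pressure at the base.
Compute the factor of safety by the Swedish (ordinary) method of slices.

FS = 3.13

Ordinary method of slices: FS = Σ[c'·Δl_i + (W_i cosα_i − u_i·Δl_i)·tanφ'] / Σ W_i sinα_i, with Δl_i = b_i / cosα_i.
Slice 1: Δl = 1.5/cos(-11.8°) = 1.532 m; N'_1 = 22·cos(-11.8°) − 6·1.532 = 12.3; c'Δl = 12.57; W sinα = -4.5
Slice 2: Δl = 2.8/cos15.1° = 2.900 m; N'_2 = 104·cos15.1° − 10·2.900 = 71.4; c'Δl = 23.78; W sinα = 27.1
Slice 3: Δl = 1.4/cos45.6° = 2.001 m; N'_3 = 22·cos45.6° − 0·2.001 = 15.4; c'Δl = 16.41; W sinα = 15.7
Σc'Δl = 52.8 kN/m; ΣN' = 99.1 kN/m; ΣW sinα = 38.3 kN/m
Resisting = 52.8 + 99.1·tan34.1° = 52.8 + 67.1 = 119.9 kN/m
FS = 119.9 / 38.3 = 3.129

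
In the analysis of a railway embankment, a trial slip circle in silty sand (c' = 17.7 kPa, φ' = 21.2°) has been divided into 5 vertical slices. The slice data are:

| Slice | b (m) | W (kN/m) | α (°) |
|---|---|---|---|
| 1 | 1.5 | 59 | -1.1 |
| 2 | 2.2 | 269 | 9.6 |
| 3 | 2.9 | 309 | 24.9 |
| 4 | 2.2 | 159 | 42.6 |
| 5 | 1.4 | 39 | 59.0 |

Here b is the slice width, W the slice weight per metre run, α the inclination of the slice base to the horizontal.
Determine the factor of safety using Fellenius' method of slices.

Ordinary method of slices: FS = Σ[c'·Δl_i + (W_i cosα_i)·tanφ'] / Σ W_i sinα_i, with Δl_i = b_i / cosα_i.
Slice 1: Δl = 1.5/cos(-1.1°) = 1.500 m; N'_1 = 59·cos(-1.1°) = 59.0; c'Δl = 26.55; W sinα = -1.1
Slice 2: Δl = 2.2/cos9.6° = 2.231 m; N'_2 = 269·cos9.6° = 265.2; c'Δl = 39.49; W sinα = 44.9
Slice 3: Δl = 2.9/cos24.9° = 3.197 m; N'_3 = 309·cos24.9° = 280.3; c'Δl = 56.59; W sinα = 130.1
Slice 4: Δl = 2.2/cos42.6° = 2.989 m; N'_4 = 159·cos42.6° = 117.0; c'Δl = 52.90; W sinα = 107.6
Slice 5: Δl = 1.4/cos59.0° = 2.718 m; N'_5 = 39·cos59.0° = 20.1; c'Δl = 48.11; W sinα = 33.4
Σc'Δl = 223.7 kN/m; ΣN' = 741.6 kN/m; ΣW sinα = 314.9 kN/m
Resisting = 223.7 + 741.6·tan21.2° = 223.7 + 287.7 = 511.3 kN/m
FS = 511.3 / 314.9 = 1.624

FS = 1.62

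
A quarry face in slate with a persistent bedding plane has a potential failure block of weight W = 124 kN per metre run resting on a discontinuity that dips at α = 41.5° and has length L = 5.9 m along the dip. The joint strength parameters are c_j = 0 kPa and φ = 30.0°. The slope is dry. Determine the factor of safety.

FS = 0.65

Resolving the block weight along and normal to the plane and applying the Mohr–Coulomb strength on the joint:
N' = W cosα = 124·cos41.5° = 92.9 kN/m
Driving force T = W sinα = 124·sin41.5° = 82.2 kN/m
Resisting force R = c_j·L + N'·tanφ = 0·5.9 + 92.9·tan30.0° = 0.0 + 53.6 = 53.6 kN/m
FS = R / T = 53.6 / 82.2 = 0.653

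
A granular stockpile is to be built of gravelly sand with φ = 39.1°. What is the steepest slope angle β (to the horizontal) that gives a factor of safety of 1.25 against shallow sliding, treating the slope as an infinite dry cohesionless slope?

β = 33.0°

For an infinite dry cohesionless slope FS = tanφ/tanβ, so tanβ = tanφ / FS.
tanβ = tan39.1° / 1.25 = 0.8127 / 1.25 = 0.6501
β = arctan(0.6501) = 33.03°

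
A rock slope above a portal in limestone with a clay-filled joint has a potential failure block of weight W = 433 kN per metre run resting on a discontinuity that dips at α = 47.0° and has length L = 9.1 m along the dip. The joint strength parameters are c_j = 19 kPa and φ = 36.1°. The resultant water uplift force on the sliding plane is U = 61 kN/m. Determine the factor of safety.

FS = 1.09

Resolving the block weight along and normal to the plane and applying the Mohr–Coulomb strength on the joint:
N' = W cosα − U = 433·cos47.0° − 61 = 234.3 kN/m
Driving force T = W sinα = 433·sin47.0° = 316.7 kN/m
Resisting force R = c_j·L + N'·tanφ = 19·9.1 + 234.3·tan36.1° = 172.9 + 170.9 = 343.8 kN/m
FS = R / T = 343.8 / 316.7 = 1.086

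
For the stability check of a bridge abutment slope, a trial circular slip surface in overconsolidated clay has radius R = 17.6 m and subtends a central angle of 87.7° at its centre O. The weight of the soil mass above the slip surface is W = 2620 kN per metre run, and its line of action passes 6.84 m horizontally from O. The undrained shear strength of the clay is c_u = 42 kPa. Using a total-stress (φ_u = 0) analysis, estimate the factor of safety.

FS = 1.11

Taking moments about the centre O, the resisting moment is provided by the undrained shear strength acting along the arc:
Arc length L_a = R·θ = 17.6·(87.7°·π/180) = 17.6·1.5307 = 26.94 m
M_R = c_u·L_a·R = 42·26.94·17.6 = 19913.7 kN·m/m
M_D = W·d = 2620·6.84 = 17920.8 kN·m/m
FS = M_R / M_D = 19913.7 / 17920.8 = 1.111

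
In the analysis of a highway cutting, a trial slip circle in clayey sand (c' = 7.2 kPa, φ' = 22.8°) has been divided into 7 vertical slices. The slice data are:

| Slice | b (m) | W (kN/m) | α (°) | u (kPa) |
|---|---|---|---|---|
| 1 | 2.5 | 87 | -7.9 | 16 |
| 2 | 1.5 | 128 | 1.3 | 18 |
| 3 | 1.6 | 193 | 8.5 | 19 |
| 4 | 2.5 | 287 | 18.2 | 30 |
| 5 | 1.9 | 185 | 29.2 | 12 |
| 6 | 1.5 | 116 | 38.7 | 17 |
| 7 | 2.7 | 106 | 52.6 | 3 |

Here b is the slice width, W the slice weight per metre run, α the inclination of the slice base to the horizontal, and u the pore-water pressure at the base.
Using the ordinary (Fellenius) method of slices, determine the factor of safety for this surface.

Ordinary method of slices: FS = Σ[c'·Δl_i + (W_i cosα_i − u_i·Δl_i)·tanφ'] / Σ W_i sinα_i, with Δl_i = b_i / cosα_i.
Slice 1: Δl = 2.5/cos(-7.9°) = 2.524 m; N'_1 = 87·cos(-7.9°) − 16·2.524 = 45.8; c'Δl = 18.17; W sinα = -12.0
Slice 2: Δl = 1.5/cos1.3° = 1.500 m; N'_2 = 128·cos1.3° − 18·1.500 = 101.0; c'Δl = 10.80; W sinα = 2.9
Slice 3: Δl = 1.6/cos8.5° = 1.618 m; N'_3 = 193·cos8.5° − 19·1.618 = 160.1; c'Δl = 11.65; W sinα = 28.5
Slice 4: Δl = 2.5/cos18.2° = 2.632 m; N'_4 = 287·cos18.2° − 30·2.632 = 193.7; c'Δl = 18.95; W sinα = 89.6
Slice 5: Δl = 1.9/cos29.2° = 2.177 m; N'_5 = 185·cos29.2° − 12·2.177 = 135.4; c'Δl = 15.67; W sinα = 90.3
Slice 6: Δl = 1.5/cos38.7° = 1.922 m; N'_6 = 116·cos38.7° − 17·1.922 = 57.9; c'Δl = 13.84; W sinα = 72.5
Slice 7: Δl = 2.7/cos52.6° = 4.445 m; N'_7 = 106·cos52.6° − 3·4.445 = 51.0; c'Δl = 32.01; W sinα = 84.2
Σc'Δl = 121.1 kN/m; ΣN' = 744.9 kN/m; ΣW sinα = 356.1 kN/m
Resisting = 121.1 + 744.9·tan22.8° = 121.1 + 313.1 = 434.2 kN/m
FS = 434.2 / 356.1 = 1.219

FS = 1.22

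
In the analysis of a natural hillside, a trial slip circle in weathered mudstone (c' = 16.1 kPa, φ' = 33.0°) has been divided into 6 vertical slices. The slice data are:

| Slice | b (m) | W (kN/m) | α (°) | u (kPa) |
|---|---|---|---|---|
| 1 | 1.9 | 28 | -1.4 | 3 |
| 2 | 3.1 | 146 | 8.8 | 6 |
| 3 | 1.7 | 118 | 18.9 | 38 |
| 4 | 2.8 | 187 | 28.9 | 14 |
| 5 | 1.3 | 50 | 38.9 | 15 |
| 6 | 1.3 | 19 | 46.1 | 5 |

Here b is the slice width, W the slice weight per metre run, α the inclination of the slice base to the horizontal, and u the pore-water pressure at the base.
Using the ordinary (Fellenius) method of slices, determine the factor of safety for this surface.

Ordinary method of slices: FS = Σ[c'·Δl_i + (W_i cosα_i − u_i·Δl_i)·tanφ'] / Σ W_i sinα_i, with Δl_i = b_i / cosα_i.
Slice 1: Δl = 1.9/cos(-1.4°) = 1.901 m; N'_1 = 28·cos(-1.4°) − 3·1.901 = 22.3; c'Δl = 30.60; W sinα = -0.7
Slice 2: Δl = 3.1/cos8.8° = 3.137 m; N'_2 = 146·cos8.8° − 6·3.137 = 125.5; c'Δl = 50.50; W sinα = 22.3
Slice 3: Δl = 1.7/cos18.9° = 1.797 m; N'_3 = 118·cos18.9° − 38·1.797 = 43.4; c'Δl = 28.93; W sinα = 38.2
Slice 4: Δl = 2.8/cos28.9° = 3.198 m; N'_4 = 187·cos28.9° − 14·3.198 = 118.9; c'Δl = 51.49; W sinα = 90.4
Slice 5: Δl = 1.3/cos38.9° = 1.670 m; N'_5 = 50·cos38.9° − 15·1.670 = 13.9; c'Δl = 26.89; W sinα = 31.4
Slice 6: Δl = 1.3/cos46.1° = 1.875 m; N'_6 = 19·cos46.1° − 5·1.875 = 3.8; c'Δl = 30.18; W sinα = 13.7
Σc'Δl = 218.6 kN/m; ΣN' = 327.7 kN/m; ΣW sinα = 195.3 kN/m
Resisting = 218.6 + 327.7·tan33.0° = 218.6 + 212.8 = 431.4 kN/m
FS = 431.4 / 195.3 = 2.209

FS = 2.21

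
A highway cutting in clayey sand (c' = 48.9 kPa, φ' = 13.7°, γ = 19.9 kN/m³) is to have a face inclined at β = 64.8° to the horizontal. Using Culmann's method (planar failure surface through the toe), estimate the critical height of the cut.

Culmann's analysis gives the critical failure plane at α_cr = (β + φ')/2 = (64.8 + 13.7)/2 = 39.2°, and the critical height
H_c = (4c'/γ) · sinβ cosφ' / [1 − cos(β − φ')]
    = (4·48.9/19.9) · sin64.8°·cos13.7° / [1 − cos(51.1°)]
    = 9.829 · 0.9048·0.9715 / [1 − 0.6280]
    = 9.829 · 0.8791 / 0.3720
    = 23.23 m

H_c = 23.23 m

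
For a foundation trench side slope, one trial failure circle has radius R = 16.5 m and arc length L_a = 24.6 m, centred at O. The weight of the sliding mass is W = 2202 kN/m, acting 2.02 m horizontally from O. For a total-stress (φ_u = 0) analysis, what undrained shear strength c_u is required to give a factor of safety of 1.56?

c_u = 17.1 kPa

FS = c_u·L_a·R / (W·d), so c_u = FS·W·d / (L_a·R).
c_u = 1.56·2202·2.02 / (24.60·16.5) = 6938.9 / 405.90 = 17.10 kPa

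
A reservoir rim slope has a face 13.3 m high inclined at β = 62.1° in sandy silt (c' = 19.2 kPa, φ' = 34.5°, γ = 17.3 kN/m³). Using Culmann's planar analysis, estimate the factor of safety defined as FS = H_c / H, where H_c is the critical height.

H_c = (4c'/γ) · sinβ cosφ' / [1 − cos(β − φ')]
    = (4·19.2/17.3) · sin62.1°·cos34.5° / [1 − cos27.6°]
    = 4.439 · 0.7283 / 0.1138 = 28.41 m
FS = H_c / H = 28.41 / 13.3 = 2.136

FS = 2.14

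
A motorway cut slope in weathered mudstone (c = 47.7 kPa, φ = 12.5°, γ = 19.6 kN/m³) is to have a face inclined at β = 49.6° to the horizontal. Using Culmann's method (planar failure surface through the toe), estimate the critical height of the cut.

Culmann's analysis gives the critical failure plane at α_cr = (β + φ)/2 = (49.6 + 12.5)/2 = 31.1°, and the critical height
H_c = (4c/γ) · sinβ cosφ / [1 − cos(β − φ)]
    = (4·47.7/19.6) · sin49.6°·cos12.5° / [1 − cos(37.1°)]
    = 9.735 · 0.7615·0.9763 / [1 − 0.7976]
    = 9.735 · 0.7435 / 0.2024
    = 35.76 m

H_c = 35.76 m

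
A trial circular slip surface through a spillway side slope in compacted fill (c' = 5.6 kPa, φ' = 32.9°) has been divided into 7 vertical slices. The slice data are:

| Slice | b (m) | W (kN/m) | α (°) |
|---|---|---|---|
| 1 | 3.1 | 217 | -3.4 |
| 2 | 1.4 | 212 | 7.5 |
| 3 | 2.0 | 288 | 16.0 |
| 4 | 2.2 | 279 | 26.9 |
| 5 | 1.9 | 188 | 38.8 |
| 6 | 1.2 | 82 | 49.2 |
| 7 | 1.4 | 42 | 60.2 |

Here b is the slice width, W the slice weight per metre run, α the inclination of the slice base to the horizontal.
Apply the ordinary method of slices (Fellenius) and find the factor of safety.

FS = 1.95

Ordinary method of slices: FS = Σ[c'·Δl_i + (W_i cosα_i)·tanφ'] / Σ W_i sinα_i, with Δl_i = b_i / cosα_i.
Slice 1: Δl = 3.1/cos(-3.4°) = 3.105 m; N'_1 = 217·cos(-3.4°) = 216.6; c'Δl = 17.39; W sinα = -12.9
Slice 2: Δl = 1.4/cos7.5° = 1.412 m; N'_2 = 212·cos7.5° = 210.2; c'Δl = 7.91; W sinα = 27.7
Slice 3: Δl = 2.0/cos16.0° = 2.081 m; N'_3 = 288·cos16.0° = 276.8; c'Δl = 11.65; W sinα = 79.4
Slice 4: Δl = 2.2/cos26.9° = 2.467 m; N'_4 = 279·cos26.9° = 248.8; c'Δl = 13.81; W sinα = 126.2
Slice 5: Δl = 1.9/cos38.8° = 2.438 m; N'_5 = 188·cos38.8° = 146.5; c'Δl = 13.65; W sinα = 117.8
Slice 6: Δl = 1.2/cos49.2° = 1.836 m; N'_6 = 82·cos49.2° = 53.6; c'Δl = 10.28; W sinα = 62.1
Slice 7: Δl = 1.4/cos60.2° = 2.817 m; N'_7 = 42·cos60.2° = 20.9; c'Δl = 15.78; W sinα = 36.4
Σc'Δl = 90.5 kN/m; ΣN' = 1173.4 kN/m; ΣW sinα = 436.7 kN/m
Resisting = 90.5 + 1173.4·tan32.9° = 90.5 + 759.1 = 849.6 kN/m
FS = 849.6 / 436.7 = 1.945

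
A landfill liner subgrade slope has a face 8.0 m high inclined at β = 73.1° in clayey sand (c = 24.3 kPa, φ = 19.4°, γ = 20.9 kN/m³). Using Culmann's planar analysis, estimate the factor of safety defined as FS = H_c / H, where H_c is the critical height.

H_c = (4c/γ) · sinβ cosφ / [1 − cos(β − φ)]
    = (4·24.3/20.9) · sin73.1°·cos19.4° / [1 − cos53.7°]
    = 4.651 · 0.9025 / 0.4080 = 10.29 m
FS = H_c / H = 10.29 / 8.0 = 1.286

FS = 1.29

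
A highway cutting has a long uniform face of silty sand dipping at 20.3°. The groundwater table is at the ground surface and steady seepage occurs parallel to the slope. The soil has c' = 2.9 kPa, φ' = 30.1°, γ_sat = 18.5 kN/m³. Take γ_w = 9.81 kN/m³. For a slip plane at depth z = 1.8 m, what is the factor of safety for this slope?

FS = 1.00

With seepage parallel to the slope and the water table at the surface, the effective normal stress on the slip plane uses the buoyant unit weight γ' = γ_sat − γ_w while the driving shear stress uses γ_sat:
FS = [c' + γ' z cos²β tanφ'] / [γ_sat z sinβ cosβ]
γ' = 18.5 − 9.81 = 8.69 kN/m³
Numerator = 2.9 + 8.69·1.8·cos²20.3°·tan30.1° = 2.9 + 8.69·1.8·0.8796·0.5797 = 10.876 kPa
Denominator = 18.5·1.8·sin20.3°·cos20.3° = 18.5·1.8·0.3469·0.9379 = 10.835 kPa
FS = 10.876 / 10.835 = 1.004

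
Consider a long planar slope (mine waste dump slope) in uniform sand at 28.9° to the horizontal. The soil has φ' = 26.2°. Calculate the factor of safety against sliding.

FS = 0.89

For a dry cohesionless infinite slope the factor of safety is FS = tanφ' / tanβ.
FS = tan26.2° / tan28.9° = 0.4921 / 0.5520 = 0.891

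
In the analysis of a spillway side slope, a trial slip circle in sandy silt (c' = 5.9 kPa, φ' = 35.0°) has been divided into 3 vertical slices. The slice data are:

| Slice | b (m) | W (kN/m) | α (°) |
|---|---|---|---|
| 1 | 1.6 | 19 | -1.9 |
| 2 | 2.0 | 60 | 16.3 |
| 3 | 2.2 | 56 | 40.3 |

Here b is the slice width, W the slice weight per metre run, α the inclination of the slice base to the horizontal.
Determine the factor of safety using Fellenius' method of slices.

Ordinary method of slices: FS = Σ[c'·Δl_i + (W_i cosα_i)·tanφ'] / Σ W_i sinα_i, with Δl_i = b_i / cosα_i.
Slice 1: Δl = 1.6/cos(-1.9°) = 1.601 m; N'_1 = 19·cos(-1.9°) = 19.0; c'Δl = 9.45; W sinα = -0.6
Slice 2: Δl = 2.0/cos16.3° = 2.084 m; N'_2 = 60·cos16.3° = 57.6; c'Δl = 12.29; W sinα = 16.8
Slice 3: Δl = 2.2/cos40.3° = 2.885 m; N'_3 = 56·cos40.3° = 42.7; c'Δl = 17.02; W sinα = 36.2
Σc'Δl = 38.8 kN/m; ΣN' = 119.3 kN/m; ΣW sinα = 52.4 kN/m
Resisting = 38.8 + 119.3·tan35.0° = 38.8 + 83.5 = 122.3 kN/m
FS = 122.3 / 52.4 = 2.332

FS = 2.33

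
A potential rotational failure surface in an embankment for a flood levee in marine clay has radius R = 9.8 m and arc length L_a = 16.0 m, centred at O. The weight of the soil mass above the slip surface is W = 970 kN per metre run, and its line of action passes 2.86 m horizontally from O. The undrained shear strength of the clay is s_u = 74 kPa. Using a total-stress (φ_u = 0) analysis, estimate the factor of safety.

FS = 4.18

Taking moments about the centre O, the resisting moment is provided by the undrained shear strength acting along the arc:
M_R = s_u·L_a·R = 74·16.00·9.8 = 11603.2 kN·m/m
M_D = W·d = 970·2.86 = 2774.2 kN·m/m
FS = M_R / M_D = 11603.2 / 2774.2 = 4.183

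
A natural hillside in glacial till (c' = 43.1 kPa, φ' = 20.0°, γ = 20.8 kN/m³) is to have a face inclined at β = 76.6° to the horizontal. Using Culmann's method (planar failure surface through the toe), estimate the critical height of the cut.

Culmann's analysis gives the critical failure plane at α_cr = (β + φ')/2 = (76.6 + 20.0)/2 = 48.3°, and the critical height
H_c = (4c'/γ) · sinβ cosφ' / [1 − cos(β − φ')]
    = (4·43.1/20.8) · sin76.6°·cos20.0° / [1 − cos(56.6°)]
    = 8.288 · 0.9728·0.9397 / [1 − 0.5505]
    = 8.288 · 0.9141 / 0.4495
    = 16.85 m

H_c = 16.85 m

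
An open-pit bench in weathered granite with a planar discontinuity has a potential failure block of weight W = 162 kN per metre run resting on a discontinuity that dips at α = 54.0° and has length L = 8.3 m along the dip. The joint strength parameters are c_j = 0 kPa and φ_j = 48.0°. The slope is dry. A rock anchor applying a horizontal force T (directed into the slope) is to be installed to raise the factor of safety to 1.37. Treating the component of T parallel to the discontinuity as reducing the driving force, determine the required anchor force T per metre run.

Resolving forces along and normal to the sliding plane, with the horizontal anchor force T adding T·sinα to the effective normal force and T·cosα acting up the plane against the driving force:
FS = [c_jL + (W cosα + T sinα) tanφ_j] / [W sinα − T cosα]
Without the anchor: N' = 95.2 kN/m, driving T_d = 131.1 kN/m, resisting R = 0·8.3 + 95.2·tan48.0° = 105.8 kN/m, FS = 0.81.
Setting FS = 1.37 and solving for T:
1.37·(131.1 − T cos54.0°) = 105.8 + T sin54.0°·tan48.0°
T·(sin54.0°·tan48.0° + 1.37·cos54.0°) = 1.37·131.1 − 105.8
T·(0.8090·1.1106 + 1.37·0.5878) = 179.6 − 105.8 = 73.8
T·1.7038 = 73.8
T = 43.3 kN/m

T = 43 kN/m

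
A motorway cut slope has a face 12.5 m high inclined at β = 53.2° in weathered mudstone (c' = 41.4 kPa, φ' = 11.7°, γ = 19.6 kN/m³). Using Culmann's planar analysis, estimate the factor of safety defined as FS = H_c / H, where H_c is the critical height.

H_c = (4c'/γ) · sinβ cosφ' / [1 − cos(β − φ')]
    = (4·41.4/19.6) · sin53.2°·cos11.7° / [1 − cos41.5°]
    = 8.449 · 0.7841 / 0.2510 = 26.39 m
FS = H_c / H = 26.39 / 12.5 = 2.111

FS = 2.11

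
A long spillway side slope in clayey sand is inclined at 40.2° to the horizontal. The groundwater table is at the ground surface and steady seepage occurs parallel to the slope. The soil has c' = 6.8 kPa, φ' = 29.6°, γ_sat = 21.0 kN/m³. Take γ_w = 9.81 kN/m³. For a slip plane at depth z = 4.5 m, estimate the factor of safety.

With seepage parallel to the slope and the water table at the surface, the effective normal stress on the slip plane uses the buoyant unit weight γ' = γ_sat − γ_w while the driving shear stress uses γ_sat:
FS = [c' + γ' z cos²β tanφ'] / [γ_sat z sinβ cosβ]
γ' = 21.0 − 9.81 = 11.19 kN/m³
Numerator = 6.8 + 11.19·4.5·cos²40.2°·tan29.6° = 6.8 + 11.19·4.5·0.5834·0.5681 = 23.488 kPa
Denominator = 21.0·4.5·sin40.2°·cos40.2° = 21.0·4.5·0.6455·0.7638 = 46.588 kPa
FS = 23.488 / 46.588 = 0.504

FS = 0.50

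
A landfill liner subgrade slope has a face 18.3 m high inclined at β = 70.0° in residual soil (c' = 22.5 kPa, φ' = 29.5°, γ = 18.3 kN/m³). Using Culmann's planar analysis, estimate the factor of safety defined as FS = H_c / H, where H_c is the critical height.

FS = 0.92

H_c = (4c'/γ) · sinβ cosφ' / [1 − cos(β − φ')]
    = (4·22.5/18.3) · sin70.0°·cos29.5° / [1 − cos40.5°]
    = 4.918 · 0.8179 / 0.2396 = 16.79 m
FS = H_c / H = 16.79 / 18.3 = 0.917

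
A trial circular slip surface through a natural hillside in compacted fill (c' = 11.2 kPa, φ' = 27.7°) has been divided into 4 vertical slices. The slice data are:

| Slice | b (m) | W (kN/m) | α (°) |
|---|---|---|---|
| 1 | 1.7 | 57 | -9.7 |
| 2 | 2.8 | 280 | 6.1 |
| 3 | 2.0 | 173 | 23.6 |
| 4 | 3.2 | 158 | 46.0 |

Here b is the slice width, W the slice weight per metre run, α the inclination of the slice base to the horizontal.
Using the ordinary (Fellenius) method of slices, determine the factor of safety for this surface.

Ordinary method of slices: FS = Σ[c'·Δl_i + (W_i cosα_i)·tanφ'] / Σ W_i sinα_i, with Δl_i = b_i / cosα_i.
Slice 1: Δl = 1.7/cos(-9.7°) = 1.725 m; N'_1 = 57·cos(-9.7°) = 56.2; c'Δl = 19.32; W sinα = -9.6
Slice 2: Δl = 2.8/cos6.1° = 2.816 m; N'_2 = 280·cos6.1° = 278.4; c'Δl = 31.54; W sinα = 29.8
Slice 3: Δl = 2.0/cos23.6° = 2.183 m; N'_3 = 173·cos23.6° = 158.5; c'Δl = 24.44; W sinα = 69.3
Slice 4: Δl = 3.2/cos46.0° = 4.607 m; N'_4 = 158·cos46.0° = 109.8; c'Δl = 51.59; W sinα = 113.7
Σc'Δl = 126.9 kN/m; ΣN' = 602.9 kN/m; ΣW sinα = 203.1 kN/m
Resisting = 126.9 + 602.9·tan27.7° = 126.9 + 316.5 = 443.4 kN/m
FS = 443.4 / 203.1 = 2.184

FS = 2.18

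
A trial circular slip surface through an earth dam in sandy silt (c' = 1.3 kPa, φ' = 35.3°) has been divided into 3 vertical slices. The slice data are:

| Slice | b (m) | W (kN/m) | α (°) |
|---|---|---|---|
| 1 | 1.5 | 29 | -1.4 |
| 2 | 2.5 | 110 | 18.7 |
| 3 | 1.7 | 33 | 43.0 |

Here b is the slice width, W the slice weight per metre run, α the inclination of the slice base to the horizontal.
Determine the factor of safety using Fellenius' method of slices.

Ordinary method of slices: FS = Σ[c'·Δl_i + (W_i cosα_i)·tanφ'] / Σ W_i sinα_i, with Δl_i = b_i / cosα_i.
Slice 1: Δl = 1.5/cos(-1.4°) = 1.500 m; N'_1 = 29·cos(-1.4°) = 29.0; c'Δl = 1.95; W sinα = -0.7
Slice 2: Δl = 2.5/cos18.7° = 2.639 m; N'_2 = 110·cos18.7° = 104.2; c'Δl = 3.43; W sinα = 35.3
Slice 3: Δl = 1.7/cos43.0° = 2.324 m; N'_3 = 33·cos43.0° = 24.1; c'Δl = 3.02; W sinα = 22.5
Σc'Δl = 8.4 kN/m; ΣN' = 157.3 kN/m; ΣW sinα = 57.1 kN/m
Resisting = 8.4 + 157.3·tan35.3° = 8.4 + 111.4 = 119.8 kN/m
FS = 119.8 / 57.1 = 2.099

FS = 2.10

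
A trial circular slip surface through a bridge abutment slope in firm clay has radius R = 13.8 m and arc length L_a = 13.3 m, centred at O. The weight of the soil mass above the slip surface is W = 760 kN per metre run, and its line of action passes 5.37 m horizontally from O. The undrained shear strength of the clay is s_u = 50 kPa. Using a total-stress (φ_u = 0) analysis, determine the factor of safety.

Taking moments about the centre O, the resisting moment is provided by the undrained shear strength acting along the arc:
M_R = s_u·L_a·R = 50·13.30·13.8 = 9177.0 kN·m/m
M_D = W·d = 760·5.37 = 4081.2 kN·m/m
FS = M_R / M_D = 9177.0 / 4081.2 = 2.249

FS = 2.25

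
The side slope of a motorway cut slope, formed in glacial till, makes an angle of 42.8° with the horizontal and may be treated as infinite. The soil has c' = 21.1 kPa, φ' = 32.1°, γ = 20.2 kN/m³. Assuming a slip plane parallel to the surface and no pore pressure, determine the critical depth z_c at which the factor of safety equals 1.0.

Setting FS = 1.00 in FS = [c' + γz cos²β tanφ'] / [γz sinβ cosβ] and solving for z:
z = c' / [γ cosβ (FS·sinβ − cosβ·tanφ')]
  = 21.1 / [20.2·cos42.8°·(1.00·sin42.8° − cos42.8°·tan32.1°)]
  = 21.1 / [20.2·0.7337·(1.00·0.6794 − 0.7337·0.6273)]
  = 21.1 / 3.2484 = 6.495 m

z_c = 6.50 m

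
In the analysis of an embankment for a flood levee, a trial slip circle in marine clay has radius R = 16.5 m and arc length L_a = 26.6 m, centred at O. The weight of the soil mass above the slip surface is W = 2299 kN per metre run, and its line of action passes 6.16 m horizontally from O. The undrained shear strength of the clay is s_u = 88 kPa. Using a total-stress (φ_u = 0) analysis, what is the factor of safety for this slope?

FS = 2.73

Taking moments about the centre O, the resisting moment is provided by the undrained shear strength acting along the arc:
M_R = s_u·L_a·R = 88·26.60·16.5 = 38623.2 kN·m/m
M_D = W·d = 2299·6.16 = 14161.8 kN·m/m
FS = M_R / M_D = 38623.2 / 14161.8 = 2.727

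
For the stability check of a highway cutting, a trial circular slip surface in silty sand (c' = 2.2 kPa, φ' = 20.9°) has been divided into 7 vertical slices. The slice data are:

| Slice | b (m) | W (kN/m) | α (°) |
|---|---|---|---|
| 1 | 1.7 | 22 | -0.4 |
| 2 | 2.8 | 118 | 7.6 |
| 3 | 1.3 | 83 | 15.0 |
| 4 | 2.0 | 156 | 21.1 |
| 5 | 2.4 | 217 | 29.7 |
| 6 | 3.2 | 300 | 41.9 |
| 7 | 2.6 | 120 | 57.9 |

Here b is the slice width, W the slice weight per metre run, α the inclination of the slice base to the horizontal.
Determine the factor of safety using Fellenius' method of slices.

Ordinary method of slices: FS = Σ[c'·Δl_i + (W_i cosα_i)·tanφ'] / Σ W_i sinα_i, with Δl_i = b_i / cosα_i.
Slice 1: Δl = 1.7/cos(-0.4°) = 1.700 m; N'_1 = 22·cos(-0.4°) = 22.0; c'Δl = 3.74; W sinα = -0.2
Slice 2: Δl = 2.8/cos7.6° = 2.825 m; N'_2 = 118·cos7.6° = 117.0; c'Δl = 6.21; W sinα = 15.6
Slice 3: Δl = 1.3/cos15.0° = 1.346 m; N'_3 = 83·cos15.0° = 80.2; c'Δl = 2.96; W sinα = 21.5
Slice 4: Δl = 2.0/cos21.1° = 2.144 m; N'_4 = 156·cos21.1° = 145.5; c'Δl = 4.72; W sinα = 56.2
Slice 5: Δl = 2.4/cos29.7° = 2.763 m; N'_5 = 217·cos29.7° = 188.5; c'Δl = 6.08; W sinα = 107.5
Slice 6: Δl = 3.2/cos41.9° = 4.299 m; N'_6 = 300·cos41.9° = 223.3; c'Δl = 9.46; W sinα = 200.3
Slice 7: Δl = 2.6/cos57.9° = 4.893 m; N'_7 = 120·cos57.9° = 63.8; c'Δl = 10.76; W sinα = 101.7
Σc'Δl = 43.9 kN/m; ΣN' = 840.2 kN/m; ΣW sinα = 502.6 kN/m
Resisting = 43.9 + 840.2·tan20.9° = 43.9 + 320.9 = 364.8 kN/m
FS = 364.8 / 502.6 = 0.726

FS = 0.73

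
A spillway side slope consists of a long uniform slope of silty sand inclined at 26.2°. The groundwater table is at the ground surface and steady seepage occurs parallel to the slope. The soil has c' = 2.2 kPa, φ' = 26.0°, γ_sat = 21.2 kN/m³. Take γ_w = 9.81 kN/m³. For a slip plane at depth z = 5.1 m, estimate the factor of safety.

FS = 0.58

With seepage parallel to the slope and the water table at the surface, the effective normal stress on the slip plane uses the buoyant unit weight γ' = γ_sat − γ_w while the driving shear stress uses γ_sat:
FS = [c' + γ' z cos²β tanφ'] / [γ_sat z sinβ cosβ]
γ' = 21.2 − 9.81 = 11.39 kN/m³
Numerator = 2.2 + 11.39·5.1·cos²26.2°·tan26.0° = 2.2 + 11.39·5.1·0.8051·0.4877 = 25.009 kPa
Denominator = 21.2·5.1·sin26.2°·cos26.2° = 21.2·5.1·0.4415·0.8973 = 42.831 kPa
FS = 25.009 / 42.831 = 0.584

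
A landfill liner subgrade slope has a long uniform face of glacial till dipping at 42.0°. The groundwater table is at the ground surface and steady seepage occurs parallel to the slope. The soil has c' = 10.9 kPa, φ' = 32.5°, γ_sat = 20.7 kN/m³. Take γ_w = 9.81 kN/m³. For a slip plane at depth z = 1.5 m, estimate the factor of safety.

With seepage parallel to the slope and the water table at the surface, the effective normal stress on the slip plane uses the buoyant unit weight γ' = γ_sat − γ_w while the driving shear stress uses γ_sat:
FS = [c' + γ' z cos²β tanφ'] / [γ_sat z sinβ cosβ]
γ' = 20.7 − 9.81 = 10.89 kN/m³
Numerator = 10.9 + 10.89·1.5·cos²42.0°·tan32.5° = 10.9 + 10.89·1.5·0.5523·0.6371 = 16.647 kPa
Denominator = 20.7·1.5·sin42.0°·cos42.0° = 20.7·1.5·0.6691·0.7431 = 15.440 kPa
FS = 16.647 / 15.440 = 1.078

FS = 1.08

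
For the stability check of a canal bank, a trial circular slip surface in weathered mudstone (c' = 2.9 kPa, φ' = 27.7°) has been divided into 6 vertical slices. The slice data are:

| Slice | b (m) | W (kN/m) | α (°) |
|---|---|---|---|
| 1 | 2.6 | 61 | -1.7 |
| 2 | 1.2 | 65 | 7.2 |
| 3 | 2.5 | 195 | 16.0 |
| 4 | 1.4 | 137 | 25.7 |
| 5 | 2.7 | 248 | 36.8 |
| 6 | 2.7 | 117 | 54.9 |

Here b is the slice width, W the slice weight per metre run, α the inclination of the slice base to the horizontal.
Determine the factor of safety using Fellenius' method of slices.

Ordinary method of slices: FS = Σ[c'·Δl_i + (W_i cosα_i)·tanφ'] / Σ W_i sinα_i, with Δl_i = b_i / cosα_i.
Slice 1: Δl = 2.6/cos(-1.7°) = 2.601 m; N'_1 = 61·cos(-1.7°) = 61.0; c'Δl = 7.54; W sinα = -1.8
Slice 2: Δl = 1.2/cos7.2° = 1.210 m; N'_2 = 65·cos7.2° = 64.5; c'Δl = 3.51; W sinα = 8.1
Slice 3: Δl = 2.5/cos16.0° = 2.601 m; N'_3 = 195·cos16.0° = 187.4; c'Δl = 7.54; W sinα = 53.7
Slice 4: Δl = 1.4/cos25.7° = 1.554 m; N'_4 = 137·cos25.7° = 123.4; c'Δl = 4.51; W sinα = 59.4
Slice 5: Δl = 2.7/cos36.8° = 3.372 m; N'_5 = 248·cos36.8° = 198.6; c'Δl = 9.78; W sinα = 148.6
Slice 6: Δl = 2.7/cos54.9° = 4.696 m; N'_6 = 117·cos54.9° = 67.3; c'Δl = 13.62; W sinα = 95.7
Σc'Δl = 46.5 kN/m; ΣN' = 702.2 kN/m; ΣW sinα = 363.8 kN/m
Resisting = 46.5 + 702.2·tan27.7° = 46.5 + 368.7 = 415.2 kN/m
FS = 415.2 / 363.8 = 1.141

FS = 1.14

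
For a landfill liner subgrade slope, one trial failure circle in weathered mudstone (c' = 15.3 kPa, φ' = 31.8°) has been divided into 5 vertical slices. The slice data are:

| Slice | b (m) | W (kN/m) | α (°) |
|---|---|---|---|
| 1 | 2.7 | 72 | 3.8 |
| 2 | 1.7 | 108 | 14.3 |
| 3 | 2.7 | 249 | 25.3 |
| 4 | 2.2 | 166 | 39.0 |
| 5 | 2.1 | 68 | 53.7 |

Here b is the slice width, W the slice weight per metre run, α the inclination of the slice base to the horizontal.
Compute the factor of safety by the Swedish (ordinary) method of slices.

Ordinary method of slices: FS = Σ[c'·Δl_i + (W_i cosα_i)·tanφ'] / Σ W_i sinα_i, with Δl_i = b_i / cosα_i.
Slice 1: Δl = 2.7/cos3.8° = 2.706 m; N'_1 = 72·cos3.8° = 71.8; c'Δl = 41.40; W sinα = 4.8
Slice 2: Δl = 1.7/cos14.3° = 1.754 m; N'_2 = 108·cos14.3° = 104.7; c'Δl = 26.84; W sinα = 26.7
Slice 3: Δl = 2.7/cos25.3° = 2.986 m; N'_3 = 249·cos25.3° = 225.1; c'Δl = 45.69; W sinα = 106.4
Slice 4: Δl = 2.2/cos39.0° = 2.831 m; N'_4 = 166·cos39.0° = 129.0; c'Δl = 43.31; W sinα = 104.5
Slice 5: Δl = 2.1/cos53.7° = 3.547 m; N'_5 = 68·cos53.7° = 40.3; c'Δl = 54.27; W sinα = 54.8
Σc'Δl = 211.5 kN/m; ΣN' = 570.9 kN/m; ΣW sinα = 297.1 kN/m
Resisting = 211.5 + 570.9·tan31.8° = 211.5 + 354.0 = 565.5 kN/m
FS = 565.5 / 297.1 = 1.903

FS = 1.90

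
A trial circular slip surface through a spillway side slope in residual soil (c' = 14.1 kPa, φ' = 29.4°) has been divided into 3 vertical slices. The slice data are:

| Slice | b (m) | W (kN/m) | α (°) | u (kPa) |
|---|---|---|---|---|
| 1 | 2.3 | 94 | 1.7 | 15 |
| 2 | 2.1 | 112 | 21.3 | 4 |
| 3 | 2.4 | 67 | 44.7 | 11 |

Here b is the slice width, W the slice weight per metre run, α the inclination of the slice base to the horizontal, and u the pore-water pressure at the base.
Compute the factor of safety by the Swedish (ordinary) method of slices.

FS = 2.26

Ordinary method of slices: FS = Σ[c'·Δl_i + (W_i cosα_i − u_i·Δl_i)·tanφ'] / Σ W_i sinα_i, with Δl_i = b_i / cosα_i.
Slice 1: Δl = 2.3/cos1.7° = 2.301 m; N'_1 = 94·cos1.7° − 15·2.301 = 59.4; c'Δl = 32.44; W sinα = 2.8
Slice 2: Δl = 2.1/cos21.3° = 2.254 m; N'_2 = 112·cos21.3° − 4·2.254 = 95.3; c'Δl = 31.78; W sinα = 40.7
Slice 3: Δl = 2.4/cos44.7° = 3.376 m; N'_3 = 67·cos44.7° − 11·3.376 = 10.5; c'Δl = 47.61; W sinα = 47.1
Σc'Δl = 111.8 kN/m; ΣN' = 165.3 kN/m; ΣW sinα = 90.6 kN/m
Resisting = 111.8 + 165.3·tan29.4° = 111.8 + 93.1 = 205.0 kN/m
FS = 205.0 / 90.6 = 2.262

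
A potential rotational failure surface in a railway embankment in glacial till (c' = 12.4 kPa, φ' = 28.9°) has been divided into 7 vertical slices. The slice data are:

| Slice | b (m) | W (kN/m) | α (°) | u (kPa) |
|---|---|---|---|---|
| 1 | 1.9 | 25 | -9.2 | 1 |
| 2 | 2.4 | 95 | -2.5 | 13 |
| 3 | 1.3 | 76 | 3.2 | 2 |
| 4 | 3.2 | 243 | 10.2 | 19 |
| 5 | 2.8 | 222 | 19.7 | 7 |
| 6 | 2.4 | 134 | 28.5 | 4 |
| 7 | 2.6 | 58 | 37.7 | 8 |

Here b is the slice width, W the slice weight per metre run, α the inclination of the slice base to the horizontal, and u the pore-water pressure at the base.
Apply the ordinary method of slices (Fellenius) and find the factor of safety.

Ordinary method of slices: FS = Σ[c'·Δl_i + (W_i cosα_i − u_i·Δl_i)·tanφ'] / Σ W_i sinα_i, with Δl_i = b_i / cosα_i.
Slice 1: Δl = 1.9/cos(-9.2°) = 1.925 m; N'_1 = 25·cos(-9.2°) − 1·1.925 = 22.8; c'Δl = 23.87; W sinα = -4.0
Slice 2: Δl = 2.4/cos(-2.5°) = 2.402 m; N'_2 = 95·cos(-2.5°) − 13·2.402 = 63.7; c'Δl = 29.79; W sinα = -4.1
Slice 3: Δl = 1.3/cos3.2° = 1.302 m; N'_3 = 76·cos3.2° − 2·1.302 = 73.3; c'Δl = 16.15; W sinα = 4.2
Slice 4: Δl = 3.2/cos10.2° = 3.251 m; N'_4 = 243·cos10.2° − 19·3.251 = 177.4; c'Δl = 40.32; W sinα = 43.0
Slice 5: Δl = 2.8/cos19.7° = 2.974 m; N'_5 = 222·cos19.7° − 7·2.974 = 188.2; c'Δl = 36.88; W sinα = 74.8
Slice 6: Δl = 2.4/cos28.5° = 2.731 m; N'_6 = 134·cos28.5° − 4·2.731 = 106.8; c'Δl = 33.86; W sinα = 63.9
Slice 7: Δl = 2.6/cos37.7° = 3.286 m; N'_7 = 58·cos37.7° − 8·3.286 = 19.6; c'Δl = 40.75; W sinα = 35.5
Σc'Δl = 221.6 kN/m; ΣN' = 651.7 kN/m; ΣW sinα = 213.4 kN/m
Resisting = 221.6 + 651.7·tan28.9° = 221.6 + 359.8 = 581.4 kN/m
FS = 581.4 / 213.4 = 2.725

FS = 2.72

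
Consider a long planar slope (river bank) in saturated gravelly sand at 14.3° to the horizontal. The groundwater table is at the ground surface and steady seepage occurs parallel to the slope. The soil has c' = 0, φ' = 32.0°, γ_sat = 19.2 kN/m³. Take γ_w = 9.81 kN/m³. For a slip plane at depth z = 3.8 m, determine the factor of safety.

FS = 1.20

With seepage parallel to the slope and the water table at the surface, the effective normal stress on the slip plane uses the buoyant unit weight γ' = γ_sat − γ_w while the driving shear stress uses γ_sat:
FS = [c' + γ' z cos²β tanφ'] / [γ_sat z sinβ cosβ]
(For c' = 0 this reduces to FS = (γ'/γ_sat)·tanφ'/tanβ.)
γ' = 19.2 − 9.81 = 9.39 kN/m³
Numerator = 0.0 + 9.39·3.8·cos²14.3°·tan32.0° = 0.0 + 9.39·3.8·0.9390·0.6249 = 20.936 kPa
Denominator = 19.2·3.8·sin14.3°·cos14.3° = 19.2·3.8·0.2470·0.9690 = 17.463 kPa
FS = 20.936 / 17.463 = 1.199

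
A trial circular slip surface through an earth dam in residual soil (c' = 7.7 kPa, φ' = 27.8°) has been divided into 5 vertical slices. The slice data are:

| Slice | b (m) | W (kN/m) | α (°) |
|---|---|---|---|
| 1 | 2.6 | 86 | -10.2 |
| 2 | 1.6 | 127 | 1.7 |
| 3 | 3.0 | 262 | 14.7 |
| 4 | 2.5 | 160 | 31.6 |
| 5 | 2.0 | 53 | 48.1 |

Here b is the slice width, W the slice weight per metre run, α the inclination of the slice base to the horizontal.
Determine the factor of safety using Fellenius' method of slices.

FS = 2.46

Ordinary method of slices: FS = Σ[c'·Δl_i + (W_i cosα_i)·tanφ'] / Σ W_i sinα_i, with Δl_i = b_i / cosα_i.
Slice 1: Δl = 2.6/cos(-10.2°) = 2.642 m; N'_1 = 86·cos(-10.2°) = 84.6; c'Δl = 20.34; W sinα = -15.2
Slice 2: Δl = 1.6/cos1.7° = 1.601 m; N'_2 = 127·cos1.7° = 126.9; c'Δl = 12.33; W sinα = 3.8
Slice 3: Δl = 3.0/cos14.7° = 3.102 m; N'_3 = 262·cos14.7° = 253.4; c'Δl = 23.88; W sinα = 66.5
Slice 4: Δl = 2.5/cos31.6° = 2.935 m; N'_4 = 160·cos31.6° = 136.3; c'Δl = 22.60; W sinα = 83.8
Slice 5: Δl = 2.0/cos48.1° = 2.995 m; N'_5 = 53·cos48.1° = 35.4; c'Δl = 23.06; W sinα = 39.4
Σc'Δl = 102.2 kN/m; ΣN' = 636.7 kN/m; ΣW sinα = 178.3 kN/m
Resisting = 102.2 + 636.7·tan27.8° = 102.2 + 335.7 = 437.9 kN/m
FS = 437.9 / 178.3 = 2.456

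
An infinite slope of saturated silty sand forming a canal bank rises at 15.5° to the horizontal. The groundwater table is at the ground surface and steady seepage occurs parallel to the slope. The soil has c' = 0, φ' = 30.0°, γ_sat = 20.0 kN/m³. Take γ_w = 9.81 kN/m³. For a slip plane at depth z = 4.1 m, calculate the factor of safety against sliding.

With seepage parallel to the slope and the water table at the surface, the effective normal stress on the slip plane uses the buoyant unit weight γ' = γ_sat − γ_w while the driving shear stress uses γ_sat:
FS = [c' + γ' z cos²β tanφ'] / [γ_sat z sinβ cosβ]
(For c' = 0 this reduces to FS = (γ'/γ_sat)·tanφ'/tanβ.)
γ' = 20.0 − 9.81 = 10.19 kN/m³
Numerator = 0.0 + 10.19·4.1·cos²15.5°·tan30.0° = 0.0 + 10.19·4.1·0.9286·0.5774 = 22.398 kPa
Denominator = 20.0·4.1·sin15.5°·cos15.5° = 20.0·4.1·0.2672·0.9636 = 21.117 kPa
FS = 22.398 / 21.117 = 1.061

FS = 1.06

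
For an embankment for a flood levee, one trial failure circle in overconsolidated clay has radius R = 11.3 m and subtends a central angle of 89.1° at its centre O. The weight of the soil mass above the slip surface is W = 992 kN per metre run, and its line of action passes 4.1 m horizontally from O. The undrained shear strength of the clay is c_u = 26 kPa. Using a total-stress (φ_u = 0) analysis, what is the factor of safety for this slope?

Taking moments about the centre O, the resisting moment is provided by the undrained shear strength acting along the arc:
Arc length L_a = R·θ = 11.3·(89.1°·π/180) = 11.3·1.5551 = 17.57 m
M_R = c_u·L_a·R = 26·17.57·11.3 = 5162.8 kN·m/m
M_D = W·d = 992·4.1 = 4067.2 kN·m/m
FS = M_R / M_D = 5162.8 / 4067.2 = 1.269

FS = 1.27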